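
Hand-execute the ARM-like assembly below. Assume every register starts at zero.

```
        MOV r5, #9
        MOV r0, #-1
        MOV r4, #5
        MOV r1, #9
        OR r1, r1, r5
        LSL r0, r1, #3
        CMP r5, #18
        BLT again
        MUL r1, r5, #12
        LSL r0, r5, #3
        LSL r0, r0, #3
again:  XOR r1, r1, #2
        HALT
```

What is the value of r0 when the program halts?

MOV r5, #9 → r5=9
MOV r0, #-1 → r0=-1
MOV r4, #5 → r4=5
MOV r1, #9 → r1=9
OR r1, r1, r5 → r1=9|9=9
LSL r0, r1, #3 → r0=9<<3=72
CMP r5, #18  (cmp 9,18)
BLT again: taken
XOR r1, r1, #2 → r1=9^2=11
halt.

72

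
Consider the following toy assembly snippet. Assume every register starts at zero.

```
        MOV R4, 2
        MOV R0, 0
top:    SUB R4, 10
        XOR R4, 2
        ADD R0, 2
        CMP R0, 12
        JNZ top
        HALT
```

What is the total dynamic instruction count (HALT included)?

33

after MOV R4, 2: R4=2
after MOV R0, 0: R0=0
after SUB R4, 10: R4=2-10=-8
after XOR R4, 2: R4=(-8)^2=-6
after ADD R0, 2: R0=0+2=2
CMP R0, 12  (cmp 2,12)
JNZ top: taken
after SUB R4, 10: R4=(-6)-10=-16
after XOR R4, 2: R4=(-16)^2=-14
after ADD R0, 2: R0=2+2=4
CMP R0, 12  (cmp 4,12)
JNZ top: taken
after SUB R4, 10: R4=(-14)-10=-24
after XOR R4, 2: R4=(-24)^2=-22
after ADD R0, 2: R0=4+2=6
CMP R0, 12  (cmp 6,12)
JNZ top: taken
after SUB R4, 10: R4=(-22)-10=-32
after XOR R4, 2: R4=(-32)^2=-30
after ADD R0, 2: R0=6+2=8
CMP R0, 12  (cmp 8,12)
JNZ top: taken
after SUB R4, 10: R4=(-30)-10=-40
after XOR R4, 2: R4=(-40)^2=-38
after ADD R0, 2: R0=8+2=10
CMP R0, 12  (cmp 10,12)
JNZ top: taken
after SUB R4, 10: R4=(-38)-10=-48
after XOR R4, 2: R4=(-48)^2=-46
after ADD R0, 2: R0=10+2=12
CMP R0, 12  (cmp 12,12)
JNZ top: not taken
halt.
Total executed instructions: 33.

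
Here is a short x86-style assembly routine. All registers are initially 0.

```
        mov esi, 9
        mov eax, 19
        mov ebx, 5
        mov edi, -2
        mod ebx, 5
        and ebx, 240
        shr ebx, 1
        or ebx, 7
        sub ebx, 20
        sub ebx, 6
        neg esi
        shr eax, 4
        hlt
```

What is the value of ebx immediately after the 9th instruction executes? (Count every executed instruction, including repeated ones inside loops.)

mov esi, 9 → esi=9
mov eax, 19 → eax=19
mov ebx, 5 → ebx=5
mov edi, -2 → edi=-2
mod ebx, 5 → ebx=5%5=0
and ebx, 240 → ebx=0&240=0
shr ebx, 1 → ebx=0>>1=0
or ebx, 7 → ebx=0|7=7
sub ebx, 20 → ebx=7-20=-13
After step 9: ebx = -13.

-13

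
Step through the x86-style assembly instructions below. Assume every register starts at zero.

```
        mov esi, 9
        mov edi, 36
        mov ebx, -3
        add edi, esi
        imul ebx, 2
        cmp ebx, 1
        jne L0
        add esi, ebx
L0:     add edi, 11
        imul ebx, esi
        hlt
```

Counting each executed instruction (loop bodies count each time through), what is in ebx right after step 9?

-54

after mov esi, 9: esi=9
after mov edi, 36: edi=36
after mov ebx, -3: ebx=-3
after add edi, esi: edi=36+9=45
after imul ebx, 2: ebx=(-3)*2=-6
cmp ebx, 1  (cmp -6,1)
jne L0: taken
after add edi, 11: edi=45+11=56
after imul ebx, esi: ebx=(-6)*9=-54
After step 9: ebx = -54.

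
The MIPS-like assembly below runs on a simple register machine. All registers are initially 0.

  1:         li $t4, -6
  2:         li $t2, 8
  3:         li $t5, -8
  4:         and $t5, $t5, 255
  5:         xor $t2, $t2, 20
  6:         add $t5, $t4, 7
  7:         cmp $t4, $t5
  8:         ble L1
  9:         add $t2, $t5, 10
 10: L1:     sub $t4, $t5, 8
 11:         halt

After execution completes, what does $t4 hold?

after li $t4, -6: $t4=-6
after li $t2, 8: $t2=8
after li $t5, -8: $t5=-8
after and $t5, $t5, 255: $t5=(-8)&255=248
after xor $t2, $t2, 20: $t2=8^20=28
after add $t5, $t4, 7: $t5=(-6)+7=1
cmp $t4, $t5  (cmp -6,1)
ble L1: taken
after sub $t4, $t5, 8: $t4=1-8=-7
halt.

-7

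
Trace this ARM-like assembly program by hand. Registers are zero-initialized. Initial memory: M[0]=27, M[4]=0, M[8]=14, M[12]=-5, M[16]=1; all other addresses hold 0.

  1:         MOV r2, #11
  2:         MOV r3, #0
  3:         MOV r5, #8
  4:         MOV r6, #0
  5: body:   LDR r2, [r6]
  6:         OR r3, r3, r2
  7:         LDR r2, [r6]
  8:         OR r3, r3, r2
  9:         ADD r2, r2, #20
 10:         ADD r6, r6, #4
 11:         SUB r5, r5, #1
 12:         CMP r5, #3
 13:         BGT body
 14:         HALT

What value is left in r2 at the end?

r2=11
r3=0
r5=8
r6=0
r2=M[0]=27
r3=0|27=27
r2=M[0]=27
r3=27|27=27
r2=27+20=47
r6=0+4=4
r5=8-1=7
CMP r5, #3  (cmp 7,3)
BGT body: taken
r2=M[4]=0
r3=27|0=27
r2=M[4]=0
r3=27|0=27
r2=0+20=20
r6=4+4=8
r5=7-1=6
CMP r5, #3  (cmp 6,3)
BGT body: taken
r2=M[8]=14
r3=27|14=31
r2=M[8]=14
r3=31|14=31
r2=14+20=34
r6=8+4=12
r5=6-1=5
CMP r5, #3  (cmp 5,3)
BGT body: taken
r2=M[12]=-5
r3=31|(-5)=-1
r2=M[12]=-5
r3=(-1)|(-5)=-1
r2=(-5)+20=15
r6=12+4=16
r5=5-1=4
CMP r5, #3  (cmp 4,3)
BGT body: taken
r2=M[16]=1
r3=(-1)|1=-1
r2=M[16]=1
r3=(-1)|1=-1
r2=1+20=21
r6=16+4=20
r5=4-1=3
CMP r5, #3  (cmp 3,3)
BGT body: not taken
halt.

21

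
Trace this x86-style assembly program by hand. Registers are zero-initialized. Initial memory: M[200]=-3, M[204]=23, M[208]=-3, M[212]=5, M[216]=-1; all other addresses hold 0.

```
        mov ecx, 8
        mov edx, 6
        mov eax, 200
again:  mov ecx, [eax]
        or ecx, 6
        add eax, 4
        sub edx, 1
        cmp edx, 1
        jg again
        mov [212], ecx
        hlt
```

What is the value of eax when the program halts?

ecx=8
edx=6
eax=200
ecx=M[200]=-3
ecx=(-3)|6=-1
eax=200+4=204
edx=6-1=5
cmp edx, 1  (cmp 5,1)
jg again: taken
ecx=M[204]=23
ecx=23|6=23
eax=204+4=208
edx=5-1=4
cmp edx, 1  (cmp 4,1)
jg again: taken
ecx=M[208]=-3
ecx=(-3)|6=-1
eax=208+4=212
edx=4-1=3
cmp edx, 1  (cmp 3,1)
jg again: taken
ecx=M[212]=5
ecx=5|6=7
eax=212+4=216
edx=3-1=2
cmp edx, 1  (cmp 2,1)
jg again: taken
ecx=M[216]=-1
ecx=(-1)|6=-1
eax=216+4=220
edx=2-1=1
cmp edx, 1  (cmp 1,1)
jg again: not taken
mov [212], ecx → M[212]=-1
halt.

220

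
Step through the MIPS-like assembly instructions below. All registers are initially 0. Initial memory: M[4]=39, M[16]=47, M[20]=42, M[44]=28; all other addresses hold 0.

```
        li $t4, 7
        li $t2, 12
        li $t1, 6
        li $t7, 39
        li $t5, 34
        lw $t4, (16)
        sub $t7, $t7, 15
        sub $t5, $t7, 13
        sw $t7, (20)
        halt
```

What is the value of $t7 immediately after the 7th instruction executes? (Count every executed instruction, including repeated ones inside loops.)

24

li $t4, 7 → $t4=7
li $t2, 12 → $t2=12
li $t1, 6 → $t1=6
li $t7, 39 → $t7=39
li $t5, 34 → $t5=34
lw $t4, (16) → $t4=M[16]=47
sub $t7, $t7, 15 → $t7=39-15=24
After step 7: $t7 = 24.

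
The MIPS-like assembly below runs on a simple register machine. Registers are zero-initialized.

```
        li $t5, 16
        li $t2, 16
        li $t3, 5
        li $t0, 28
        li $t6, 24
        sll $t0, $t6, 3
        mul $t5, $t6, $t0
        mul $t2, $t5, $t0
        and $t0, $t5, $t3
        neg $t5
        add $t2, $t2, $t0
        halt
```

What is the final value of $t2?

884736

$t5=16
$t2=16
$t3=5
$t0=28
$t6=24
$t0=24<<3=192
$t5=24*192=4608
$t2=4608*192=884736
$t0=4608&5=0
$t5=-(4608)=-4608
$t2=884736+0=884736
halt.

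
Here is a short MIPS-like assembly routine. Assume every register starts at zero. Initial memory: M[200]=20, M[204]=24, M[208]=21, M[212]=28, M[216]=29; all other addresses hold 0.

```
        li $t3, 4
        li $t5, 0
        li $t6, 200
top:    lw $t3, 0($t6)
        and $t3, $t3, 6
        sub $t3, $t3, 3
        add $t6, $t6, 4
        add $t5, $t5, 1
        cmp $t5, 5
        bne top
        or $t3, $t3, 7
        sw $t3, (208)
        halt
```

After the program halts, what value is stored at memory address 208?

7

li $t3, 4 → $t3=4
li $t5, 0 → $t5=0
li $t6, 200 → $t6=200
lw $t3, 0($t6) → $t3=M[200]=20
and $t3, $t3, 6 → $t3=20&6=4
sub $t3, $t3, 3 → $t3=4-3=1
add $t6, $t6, 4 → $t6=200+4=204
add $t5, $t5, 1 → $t5=0+1=1
cmp $t5, 5  (cmp 1,5)
bne top: taken
lw $t3, 0($t6) → $t3=M[204]=24
and $t3, $t3, 6 → $t3=24&6=0
sub $t3, $t3, 3 → $t3=0-3=-3
add $t6, $t6, 4 → $t6=204+4=208
add $t5, $t5, 1 → $t5=1+1=2
cmp $t5, 5  (cmp 2,5)
bne top: taken
lw $t3, 0($t6) → $t3=M[208]=21
and $t3, $t3, 6 → $t3=21&6=4
sub $t3, $t3, 3 → $t3=4-3=1
add $t6, $t6, 4 → $t6=208+4=212
add $t5, $t5, 1 → $t5=2+1=3
cmp $t5, 5  (cmp 3,5)
bne top: taken
lw $t3, 0($t6) → $t3=M[212]=28
and $t3, $t3, 6 → $t3=28&6=4
sub $t3, $t3, 3 → $t3=4-3=1
add $t6, $t6, 4 → $t6=212+4=216
add $t5, $t5, 1 → $t5=3+1=4
cmp $t5, 5  (cmp 4,5)
bne top: taken
lw $t3, 0($t6) → $t3=M[216]=29
and $t3, $t3, 6 → $t3=29&6=4
sub $t3, $t3, 3 → $t3=4-3=1
add $t6, $t6, 4 → $t6=216+4=220
add $t5, $t5, 1 → $t5=4+1=5
cmp $t5, 5  (cmp 5,5)
bne top: not taken
or $t3, $t3, 7 → $t3=1|7=7
sw $t3, (208) → M[208]=7
halt.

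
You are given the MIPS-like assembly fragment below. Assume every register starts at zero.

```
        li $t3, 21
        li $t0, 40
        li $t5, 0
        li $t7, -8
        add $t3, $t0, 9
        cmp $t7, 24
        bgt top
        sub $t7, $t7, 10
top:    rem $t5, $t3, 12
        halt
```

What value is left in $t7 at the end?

-18

li $t3, 21 → $t3=21
li $t0, 40 → $t0=40
li $t5, 0 → $t5=0
li $t7, -8 → $t7=-8
add $t3, $t0, 9 → $t3=40+9=49
cmp $t7, 24  (cmp -8,24)
bgt top: not taken
sub $t7, $t7, 10 → $t7=(-8)-10=-18
rem $t5, $t3, 12 → $t5=49%12=1
halt.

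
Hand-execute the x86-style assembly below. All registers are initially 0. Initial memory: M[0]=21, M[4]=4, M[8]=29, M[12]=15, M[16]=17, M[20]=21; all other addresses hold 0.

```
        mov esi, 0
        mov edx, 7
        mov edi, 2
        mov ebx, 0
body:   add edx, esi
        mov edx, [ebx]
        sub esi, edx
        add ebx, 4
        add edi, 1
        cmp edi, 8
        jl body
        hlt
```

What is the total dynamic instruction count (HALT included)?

47

mov esi, 0 → esi=0
mov edx, 7 → edx=7
mov edi, 2 → edi=2
mov ebx, 0 → ebx=0
add edx, esi → edx=7+0=7
mov edx, [ebx] → edx=M[0]=21
sub esi, edx → esi=0-21=-21
add ebx, 4 → ebx=0+4=4
add edi, 1 → edi=2+1=3
cmp edi, 8  (cmp 3,8)
jl body: taken
add edx, esi → edx=21+(-21)=0
mov edx, [ebx] → edx=M[4]=4
sub esi, edx → esi=(-21)-4=-25
add ebx, 4 → ebx=4+4=8
add edi, 1 → edi=3+1=4
cmp edi, 8  (cmp 4,8)
jl body: taken
add edx, esi → edx=4+(-25)=-21
mov edx, [ebx] → edx=M[8]=29
sub esi, edx → esi=(-25)-29=-54
add ebx, 4 → ebx=8+4=12
add edi, 1 → edi=4+1=5
cmp edi, 8  (cmp 5,8)
jl body: taken
add edx, esi → edx=29+(-54)=-25
mov edx, [ebx] → edx=M[12]=15
sub esi, edx → esi=(-54)-15=-69
add ebx, 4 → ebx=12+4=16
add edi, 1 → edi=5+1=6
cmp edi, 8  (cmp 6,8)
jl body: taken
add edx, esi → edx=15+(-69)=-54
mov edx, [ebx] → edx=M[16]=17
sub esi, edx → esi=(-69)-17=-86
add ebx, 4 → ebx=16+4=20
add edi, 1 → edi=6+1=7
cmp edi, 8  (cmp 7,8)
jl body: taken
add edx, esi → edx=17+(-86)=-69
mov edx, [ebx] → edx=M[20]=21
sub esi, edx → esi=(-86)-21=-107
add ebx, 4 → ebx=20+4=24
add edi, 1 → edi=7+1=8
cmp edi, 8  (cmp 8,8)
jl body: not taken
halt.
Total executed instructions: 47.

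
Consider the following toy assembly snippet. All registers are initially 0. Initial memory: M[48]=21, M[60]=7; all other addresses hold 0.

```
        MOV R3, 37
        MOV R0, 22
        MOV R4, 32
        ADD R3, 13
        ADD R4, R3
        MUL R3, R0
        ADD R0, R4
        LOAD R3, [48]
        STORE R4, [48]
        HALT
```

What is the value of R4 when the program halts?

82

after MOV R3, 37: R3=37
after MOV R0, 22: R0=22
after MOV R4, 32: R4=32
after ADD R3, 13: R3=37+13=50
after ADD R4, R3: R4=32+50=82
after MUL R3, R0: R3=50*22=1100
after ADD R0, R4: R0=22+82=104
after LOAD R3, [48]: R3=M[48]=21
STORE R4, [48] → M[48]=82
halt.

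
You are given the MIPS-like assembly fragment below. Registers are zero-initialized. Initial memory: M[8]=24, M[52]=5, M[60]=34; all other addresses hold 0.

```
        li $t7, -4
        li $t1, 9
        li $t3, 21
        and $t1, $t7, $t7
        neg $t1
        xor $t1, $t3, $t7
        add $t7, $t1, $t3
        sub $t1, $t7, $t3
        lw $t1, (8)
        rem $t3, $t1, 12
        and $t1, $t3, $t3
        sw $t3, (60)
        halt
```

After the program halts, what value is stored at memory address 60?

li $t7, -4 → $t7=-4
li $t1, 9 → $t1=9
li $t3, 21 → $t3=21
and $t1, $t7, $t7 → $t1=(-4)&(-4)=-4
neg $t1 → $t1=-(-4)=4
xor $t1, $t3, $t7 → $t1=21^(-4)=-23
add $t7, $t1, $t3 → $t7=(-23)+21=-2
sub $t1, $t7, $t3 → $t1=(-2)-21=-23
lw $t1, (8) → $t1=M[8]=24
rem $t3, $t1, 12 → $t3=24%12=0
and $t1, $t3, $t3 → $t1=0&0=0
sw $t3, (60) → M[60]=0
halt.

0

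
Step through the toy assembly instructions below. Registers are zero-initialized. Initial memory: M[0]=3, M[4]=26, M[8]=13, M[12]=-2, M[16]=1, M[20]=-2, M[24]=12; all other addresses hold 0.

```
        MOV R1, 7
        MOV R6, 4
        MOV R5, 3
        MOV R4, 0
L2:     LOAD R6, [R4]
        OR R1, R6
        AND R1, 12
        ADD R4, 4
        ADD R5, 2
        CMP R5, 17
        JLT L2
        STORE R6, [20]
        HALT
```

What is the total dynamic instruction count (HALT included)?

R1=7
R6=4
R5=3
R4=0
R6=M[0]=3
R1=7|3=7
R1=7&12=4
R4=0+4=4
R5=3+2=5
CMP R5, 17  (cmp 5,17)
JLT L2: taken
R6=M[4]=26
R1=4|26=30
R1=30&12=12
R4=4+4=8
R5=5+2=7
CMP R5, 17  (cmp 7,17)
JLT L2: taken
R6=M[8]=13
R1=12|13=13
R1=13&12=12
R4=8+4=12
R5=7+2=9
CMP R5, 17  (cmp 9,17)
JLT L2: taken
R6=M[12]=-2
R1=12|(-2)=-2
R1=(-2)&12=12
R4=12+4=16
R5=9+2=11
CMP R5, 17  (cmp 11,17)
JLT L2: taken
R6=M[16]=1
R1=12|1=13
R1=13&12=12
R4=16+4=20
R5=11+2=13
CMP R5, 17  (cmp 13,17)
JLT L2: taken
R6=M[20]=-2
R1=12|(-2)=-2
R1=(-2)&12=12
R4=20+4=24
R5=13+2=15
CMP R5, 17  (cmp 15,17)
JLT L2: taken
R6=M[24]=12
R1=12|12=12
R1=12&12=12
R4=24+4=28
R5=15+2=17
CMP R5, 17  (cmp 17,17)
JLT L2: not taken
STORE R6, [20] → M[20]=12
halt.
Total executed instructions: 55.

55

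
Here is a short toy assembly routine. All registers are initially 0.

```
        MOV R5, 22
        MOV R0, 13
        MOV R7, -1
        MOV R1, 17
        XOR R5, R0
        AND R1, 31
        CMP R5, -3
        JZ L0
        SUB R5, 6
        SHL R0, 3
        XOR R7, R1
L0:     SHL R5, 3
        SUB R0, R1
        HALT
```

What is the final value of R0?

87

MOV R5, 22 → R5=22
MOV R0, 13 → R0=13
MOV R7, -1 → R7=-1
MOV R1, 17 → R1=17
XOR R5, R0 → R5=22^13=27
AND R1, 31 → R1=17&31=17
CMP R5, -3  (cmp 27,-3)
JZ L0: not taken
SUB R5, 6 → R5=27-6=21
SHL R0, 3 → R0=13<<3=104
XOR R7, R1 → R7=(-1)^17=-18
SHL R5, 3 → R5=21<<3=168
SUB R0, R1 → R0=104-17=87
halt.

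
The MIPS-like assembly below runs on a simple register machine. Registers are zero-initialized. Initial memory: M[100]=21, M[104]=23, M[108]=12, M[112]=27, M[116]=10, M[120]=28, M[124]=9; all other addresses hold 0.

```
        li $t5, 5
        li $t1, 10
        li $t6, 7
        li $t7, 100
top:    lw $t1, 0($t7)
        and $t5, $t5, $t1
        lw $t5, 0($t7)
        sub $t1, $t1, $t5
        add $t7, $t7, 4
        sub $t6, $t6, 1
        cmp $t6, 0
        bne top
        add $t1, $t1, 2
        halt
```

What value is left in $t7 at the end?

li $t5, 5 → $t5=5
li $t1, 10 → $t1=10
li $t6, 7 → $t6=7
li $t7, 100 → $t7=100
lw $t1, 0($t7) → $t1=M[100]=21
and $t5, $t5, $t1 → $t5=5&21=5
lw $t5, 0($t7) → $t5=M[100]=21
sub $t1, $t1, $t5 → $t1=21-21=0
add $t7, $t7, 4 → $t7=100+4=104
sub $t6, $t6, 1 → $t6=7-1=6
cmp $t6, 0  (cmp 6,0)
bne top: taken
lw $t1, 0($t7) → $t1=M[104]=23
and $t5, $t5, $t1 → $t5=21&23=21
lw $t5, 0($t7) → $t5=M[104]=23
sub $t1, $t1, $t5 → $t1=23-23=0
add $t7, $t7, 4 → $t7=104+4=108
sub $t6, $t6, 1 → $t6=6-1=5
cmp $t6, 0  (cmp 5,0)
bne top: taken
lw $t1, 0($t7) → $t1=M[108]=12
and $t5, $t5, $t1 → $t5=23&12=4
lw $t5, 0($t7) → $t5=M[108]=12
sub $t1, $t1, $t5 → $t1=12-12=0
add $t7, $t7, 4 → $t7=108+4=112
sub $t6, $t6, 1 → $t6=5-1=4
cmp $t6, 0  (cmp 4,0)
bne top: taken
lw $t1, 0($t7) → $t1=M[112]=27
and $t5, $t5, $t1 → $t5=12&27=8
lw $t5, 0($t7) → $t5=M[112]=27
sub $t1, $t1, $t5 → $t1=27-27=0
add $t7, $t7, 4 → $t7=112+4=116
sub $t6, $t6, 1 → $t6=4-1=3
cmp $t6, 0  (cmp 3,0)
bne top: taken
lw $t1, 0($t7) → $t1=M[116]=10
and $t5, $t5, $t1 → $t5=27&10=10
lw $t5, 0($t7) → $t5=M[116]=10
sub $t1, $t1, $t5 → $t1=10-10=0
add $t7, $t7, 4 → $t7=116+4=120
sub $t6, $t6, 1 → $t6=3-1=2
cmp $t6, 0  (cmp 2,0)
bne top: taken
lw $t1, 0($t7) → $t1=M[120]=28
and $t5, $t5, $t1 → $t5=10&28=8
lw $t5, 0($t7) → $t5=M[120]=28
sub $t1, $t1, $t5 → $t1=28-28=0
add $t7, $t7, 4 → $t7=120+4=124
sub $t6, $t6, 1 → $t6=2-1=1
cmp $t6, 0  (cmp 1,0)
bne top: taken
lw $t1, 0($t7) → $t1=M[124]=9
and $t5, $t5, $t1 → $t5=28&9=8
lw $t5, 0($t7) → $t5=M[124]=9
sub $t1, $t1, $t5 → $t1=9-9=0
add $t7, $t7, 4 → $t7=124+4=128
sub $t6, $t6, 1 → $t6=1-1=0
cmp $t6, 0  (cmp 0,0)
bne top: not taken
add $t1, $t1, 2 → $t1=0+2=2
halt.

128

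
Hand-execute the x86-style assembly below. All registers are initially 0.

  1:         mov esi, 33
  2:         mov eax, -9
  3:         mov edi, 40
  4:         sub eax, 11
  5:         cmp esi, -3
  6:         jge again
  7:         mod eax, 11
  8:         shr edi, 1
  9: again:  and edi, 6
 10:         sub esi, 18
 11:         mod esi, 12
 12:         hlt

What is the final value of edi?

0

esi=33
eax=-9
edi=40
eax=(-9)-11=-20
cmp esi, -3  (cmp 33,-3)
jge again: taken
edi=40&6=0
esi=33-18=15
esi=15%12=3
halt.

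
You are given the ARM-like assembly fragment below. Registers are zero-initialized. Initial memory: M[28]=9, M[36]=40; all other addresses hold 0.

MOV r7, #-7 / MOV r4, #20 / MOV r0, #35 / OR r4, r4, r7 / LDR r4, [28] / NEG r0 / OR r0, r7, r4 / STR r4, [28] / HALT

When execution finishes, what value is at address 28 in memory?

9

r7=-7
r4=20
r0=35
r4=20|(-7)=-3
r4=M[28]=9
r0=-(35)=-35
r0=(-7)|9=-7
STR r4, [28] → M[28]=9
halt.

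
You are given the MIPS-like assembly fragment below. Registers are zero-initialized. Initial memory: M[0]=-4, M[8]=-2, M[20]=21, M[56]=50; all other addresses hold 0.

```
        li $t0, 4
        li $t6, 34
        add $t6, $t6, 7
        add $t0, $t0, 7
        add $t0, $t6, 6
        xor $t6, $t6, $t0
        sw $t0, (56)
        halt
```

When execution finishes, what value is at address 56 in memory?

47

after li $t0, 4: $t0=4
after li $t6, 34: $t6=34
after add $t6, $t6, 7: $t6=34+7=41
after add $t0, $t0, 7: $t0=4+7=11
after add $t0, $t6, 6: $t0=41+6=47
after xor $t6, $t6, $t0: $t6=41^47=6
sw $t0, (56) → M[56]=47
halt.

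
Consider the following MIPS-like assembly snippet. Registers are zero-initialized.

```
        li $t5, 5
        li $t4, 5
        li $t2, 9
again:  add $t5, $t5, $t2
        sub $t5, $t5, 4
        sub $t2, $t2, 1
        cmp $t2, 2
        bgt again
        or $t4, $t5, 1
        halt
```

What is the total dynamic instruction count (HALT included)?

40

after li $t5, 5: $t5=5
after li $t4, 5: $t4=5
after li $t2, 9: $t2=9
after add $t5, $t5, $t2: $t5=5+9=14
after sub $t5, $t5, 4: $t5=14-4=10
after sub $t2, $t2, 1: $t2=9-1=8
cmp $t2, 2  (cmp 8,2)
bgt again: taken
after add $t5, $t5, $t2: $t5=10+8=18
after sub $t5, $t5, 4: $t5=18-4=14
after sub $t2, $t2, 1: $t2=8-1=7
cmp $t2, 2  (cmp 7,2)
bgt again: taken
after add $t5, $t5, $t2: $t5=14+7=21
after sub $t5, $t5, 4: $t5=21-4=17
after sub $t2, $t2, 1: $t2=7-1=6
cmp $t2, 2  (cmp 6,2)
bgt again: taken
after add $t5, $t5, $t2: $t5=17+6=23
after sub $t5, $t5, 4: $t5=23-4=19
after sub $t2, $t2, 1: $t2=6-1=5
cmp $t2, 2  (cmp 5,2)
bgt again: taken
after add $t5, $t5, $t2: $t5=19+5=24
after sub $t5, $t5, 4: $t5=24-4=20
after sub $t2, $t2, 1: $t2=5-1=4
cmp $t2, 2  (cmp 4,2)
bgt again: taken
after add $t5, $t5, $t2: $t5=20+4=24
after sub $t5, $t5, 4: $t5=24-4=20
after sub $t2, $t2, 1: $t2=4-1=3
cmp $t2, 2  (cmp 3,2)
bgt again: taken
after add $t5, $t5, $t2: $t5=20+3=23
after sub $t5, $t5, 4: $t5=23-4=19
after sub $t2, $t2, 1: $t2=3-1=2
cmp $t2, 2  (cmp 2,2)
bgt again: not taken
after or $t4, $t5, 1: $t4=19|1=19
halt.
Total executed instructions: 40.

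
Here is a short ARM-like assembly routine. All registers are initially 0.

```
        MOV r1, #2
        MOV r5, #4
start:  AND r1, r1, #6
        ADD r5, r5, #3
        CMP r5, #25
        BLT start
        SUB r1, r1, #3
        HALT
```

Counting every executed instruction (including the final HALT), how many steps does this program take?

MOV r1, #2 → r1=2
MOV r5, #4 → r5=4
AND r1, r1, #6 → r1=2&6=2
ADD r5, r5, #3 → r5=4+3=7
CMP r5, #25  (cmp 7,25)
BLT start: taken
AND r1, r1, #6 → r1=2&6=2
ADD r5, r5, #3 → r5=7+3=10
CMP r5, #25  (cmp 10,25)
BLT start: taken
AND r1, r1, #6 → r1=2&6=2
ADD r5, r5, #3 → r5=10+3=13
CMP r5, #25  (cmp 13,25)
BLT start: taken
AND r1, r1, #6 → r1=2&6=2
ADD r5, r5, #3 → r5=13+3=16
CMP r5, #25  (cmp 16,25)
BLT start: taken
AND r1, r1, #6 → r1=2&6=2
ADD r5, r5, #3 → r5=16+3=19
CMP r5, #25  (cmp 19,25)
BLT start: taken
AND r1, r1, #6 → r1=2&6=2
ADD r5, r5, #3 → r5=19+3=22
CMP r5, #25  (cmp 22,25)
BLT start: taken
AND r1, r1, #6 → r1=2&6=2
ADD r5, r5, #3 → r5=22+3=25
CMP r5, #25  (cmp 25,25)
BLT start: not taken
SUB r1, r1, #3 → r1=2-3=-1
halt.
Total executed instructions: 32.

32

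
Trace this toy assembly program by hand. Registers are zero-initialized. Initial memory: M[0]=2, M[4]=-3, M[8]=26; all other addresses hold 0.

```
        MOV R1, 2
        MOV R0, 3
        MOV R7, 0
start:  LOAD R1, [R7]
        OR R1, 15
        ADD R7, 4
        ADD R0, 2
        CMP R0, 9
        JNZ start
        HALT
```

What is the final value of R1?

31

MOV R1, 2 → R1=2
MOV R0, 3 → R0=3
MOV R7, 0 → R7=0
LOAD R1, [R7] → R1=M[0]=2
OR R1, 15 → R1=2|15=15
ADD R7, 4 → R7=0+4=4
ADD R0, 2 → R0=3+2=5
CMP R0, 9  (cmp 5,9)
JNZ start: taken
LOAD R1, [R7] → R1=M[4]=-3
OR R1, 15 → R1=(-3)|15=-1
ADD R7, 4 → R7=4+4=8
ADD R0, 2 → R0=5+2=7
CMP R0, 9  (cmp 7,9)
JNZ start: taken
LOAD R1, [R7] → R1=M[8]=26
OR R1, 15 → R1=26|15=31
ADD R7, 4 → R7=8+4=12
ADD R0, 2 → R0=7+2=9
CMP R0, 9  (cmp 9,9)
JNZ start: not taken
halt.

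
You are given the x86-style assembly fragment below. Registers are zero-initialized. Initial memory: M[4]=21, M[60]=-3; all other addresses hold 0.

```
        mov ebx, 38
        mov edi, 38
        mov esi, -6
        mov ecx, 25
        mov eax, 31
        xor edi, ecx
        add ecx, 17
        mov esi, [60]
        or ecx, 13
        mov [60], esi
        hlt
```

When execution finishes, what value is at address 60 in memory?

-3

after mov ebx, 38: ebx=38
after mov edi, 38: edi=38
after mov esi, -6: esi=-6
after mov ecx, 25: ecx=25
after mov eax, 31: eax=31
after xor edi, ecx: edi=38^25=63
after add ecx, 17: ecx=25+17=42
after mov esi, [60]: esi=M[60]=-3
after or ecx, 13: ecx=42|13=47
mov [60], esi → M[60]=-3
halt.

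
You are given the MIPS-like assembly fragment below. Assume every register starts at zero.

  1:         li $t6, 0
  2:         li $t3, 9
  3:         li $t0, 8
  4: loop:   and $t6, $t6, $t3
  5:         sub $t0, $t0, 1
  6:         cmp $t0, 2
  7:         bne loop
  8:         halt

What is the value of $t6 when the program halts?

after li $t6, 0: $t6=0
after li $t3, 9: $t3=9
after li $t0, 8: $t0=8
after and $t6, $t6, $t3: $t6=0&9=0
after sub $t0, $t0, 1: $t0=8-1=7
cmp $t0, 2  (cmp 7,2)
bne loop: taken
after and $t6, $t6, $t3: $t6=0&9=0
after sub $t0, $t0, 1: $t0=7-1=6
cmp $t0, 2  (cmp 6,2)
bne loop: taken
after and $t6, $t6, $t3: $t6=0&9=0
after sub $t0, $t0, 1: $t0=6-1=5
cmp $t0, 2  (cmp 5,2)
bne loop: taken
after and $t6, $t6, $t3: $t6=0&9=0
after sub $t0, $t0, 1: $t0=5-1=4
cmp $t0, 2  (cmp 4,2)
bne loop: taken
after and $t6, $t6, $t3: $t6=0&9=0
after sub $t0, $t0, 1: $t0=4-1=3
cmp $t0, 2  (cmp 3,2)
bne loop: taken
after and $t6, $t6, $t3: $t6=0&9=0
after sub $t0, $t0, 1: $t0=3-1=2
cmp $t0, 2  (cmp 2,2)
bne loop: not taken
halt.

0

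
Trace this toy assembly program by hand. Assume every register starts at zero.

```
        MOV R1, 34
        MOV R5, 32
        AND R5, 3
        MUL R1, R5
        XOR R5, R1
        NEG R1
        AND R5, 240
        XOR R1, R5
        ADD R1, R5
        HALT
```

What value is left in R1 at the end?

MOV R1, 34 → R1=34
MOV R5, 32 → R5=32
AND R5, 3 → R5=32&3=0
MUL R1, R5 → R1=34*0=0
XOR R5, R1 → R5=0^0=0
NEG R1 → R1=-(0)=0
AND R5, 240 → R5=0&240=0
XOR R1, R5 → R1=0^0=0
ADD R1, R5 → R1=0+0=0
halt.

0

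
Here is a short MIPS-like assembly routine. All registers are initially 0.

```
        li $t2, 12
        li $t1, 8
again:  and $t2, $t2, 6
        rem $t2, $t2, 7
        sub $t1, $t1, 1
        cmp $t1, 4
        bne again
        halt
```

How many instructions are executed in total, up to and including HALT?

23

after li $t2, 12: $t2=12
after li $t1, 8: $t1=8
after and $t2, $t2, 6: $t2=12&6=4
after rem $t2, $t2, 7: $t2=4%7=4
after sub $t1, $t1, 1: $t1=8-1=7
cmp $t1, 4  (cmp 7,4)
bne again: taken
after and $t2, $t2, 6: $t2=4&6=4
after rem $t2, $t2, 7: $t2=4%7=4
after sub $t1, $t1, 1: $t1=7-1=6
cmp $t1, 4  (cmp 6,4)
bne again: taken
after and $t2, $t2, 6: $t2=4&6=4
after rem $t2, $t2, 7: $t2=4%7=4
after sub $t1, $t1, 1: $t1=6-1=5
cmp $t1, 4  (cmp 5,4)
bne again: taken
after and $t2, $t2, 6: $t2=4&6=4
after rem $t2, $t2, 7: $t2=4%7=4
after sub $t1, $t1, 1: $t1=5-1=4
cmp $t1, 4  (cmp 4,4)
bne again: not taken
halt.
Total executed instructions: 23.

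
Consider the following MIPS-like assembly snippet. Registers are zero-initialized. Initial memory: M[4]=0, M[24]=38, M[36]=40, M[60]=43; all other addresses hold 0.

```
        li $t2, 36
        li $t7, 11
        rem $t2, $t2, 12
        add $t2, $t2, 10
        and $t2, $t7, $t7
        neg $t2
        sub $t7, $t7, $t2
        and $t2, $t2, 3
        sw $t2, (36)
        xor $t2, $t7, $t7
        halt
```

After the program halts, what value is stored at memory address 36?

1

$t2=36
$t7=11
$t2=36%12=0
$t2=0+10=10
$t2=11&11=11
$t2=-(11)=-11
$t7=11-(-11)=22
$t2=(-11)&3=1
sw $t2, (36) → M[36]=1
$t2=22^22=0
halt.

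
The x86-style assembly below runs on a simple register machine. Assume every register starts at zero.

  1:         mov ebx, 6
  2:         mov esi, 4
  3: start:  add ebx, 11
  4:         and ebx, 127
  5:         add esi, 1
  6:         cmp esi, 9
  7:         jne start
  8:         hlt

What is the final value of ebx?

61

after mov ebx, 6: ebx=6
after mov esi, 4: esi=4
after add ebx, 11: ebx=6+11=17
after and ebx, 127: ebx=17&127=17
after add esi, 1: esi=4+1=5
cmp esi, 9  (cmp 5,9)
jne start: taken
after add ebx, 11: ebx=17+11=28
after and ebx, 127: ebx=28&127=28
after add esi, 1: esi=5+1=6
cmp esi, 9  (cmp 6,9)
jne start: taken
after add ebx, 11: ebx=28+11=39
after and ebx, 127: ebx=39&127=39
after add esi, 1: esi=6+1=7
cmp esi, 9  (cmp 7,9)
jne start: taken
after add ebx, 11: ebx=39+11=50
after and ebx, 127: ebx=50&127=50
after add esi, 1: esi=7+1=8
cmp esi, 9  (cmp 8,9)
jne start: taken
after add ebx, 11: ebx=50+11=61
after and ebx, 127: ebx=61&127=61
after add esi, 1: esi=8+1=9
cmp esi, 9  (cmp 9,9)
jne start: not taken
halt.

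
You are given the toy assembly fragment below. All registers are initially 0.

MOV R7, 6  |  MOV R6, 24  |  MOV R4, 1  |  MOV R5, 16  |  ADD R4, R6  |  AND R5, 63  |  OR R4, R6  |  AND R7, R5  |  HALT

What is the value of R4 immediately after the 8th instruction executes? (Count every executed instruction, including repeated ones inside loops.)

25

MOV R7, 6 → R7=6
MOV R6, 24 → R6=24
MOV R4, 1 → R4=1
MOV R5, 16 → R5=16
ADD R4, R6 → R4=1+24=25
AND R5, 63 → R5=16&63=16
OR R4, R6 → R4=25|24=25
AND R7, R5 → R7=6&16=0
After step 8: R4 = 25.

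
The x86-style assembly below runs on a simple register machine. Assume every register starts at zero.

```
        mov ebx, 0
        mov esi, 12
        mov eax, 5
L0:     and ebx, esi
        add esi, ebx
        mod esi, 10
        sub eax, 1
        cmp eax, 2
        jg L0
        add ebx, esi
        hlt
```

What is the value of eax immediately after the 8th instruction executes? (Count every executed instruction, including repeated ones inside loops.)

4

ebx=0
esi=12
eax=5
ebx=0&12=0
esi=12+0=12
esi=12%10=2
eax=5-1=4
cmp eax, 2  (cmp 4,2)
After step 8: eax = 4.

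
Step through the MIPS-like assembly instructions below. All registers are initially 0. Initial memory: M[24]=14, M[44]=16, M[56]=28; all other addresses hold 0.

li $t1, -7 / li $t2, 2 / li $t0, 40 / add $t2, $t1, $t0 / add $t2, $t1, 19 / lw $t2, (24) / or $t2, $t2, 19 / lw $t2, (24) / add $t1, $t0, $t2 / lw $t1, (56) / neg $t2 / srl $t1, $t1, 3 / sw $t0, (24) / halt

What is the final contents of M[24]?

40

$t1=-7
$t2=2
$t0=40
$t2=(-7)+40=33
$t2=(-7)+19=12
$t2=M[24]=14
$t2=14|19=31
$t2=M[24]=14
$t1=40+14=54
$t1=M[56]=28
$t2=-(14)=-14
$t1=28>>3=3
sw $t0, (24) → M[24]=40
halt.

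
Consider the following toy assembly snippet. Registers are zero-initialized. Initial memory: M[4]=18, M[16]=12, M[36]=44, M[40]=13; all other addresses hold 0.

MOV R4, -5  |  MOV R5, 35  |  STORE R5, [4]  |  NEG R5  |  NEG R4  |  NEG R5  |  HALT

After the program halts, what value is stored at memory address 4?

R4=-5
R5=35
STORE R5, [4] → M[4]=35
R5=-(35)=-35
R4=-(-5)=5
R5=-(-35)=35
halt.

35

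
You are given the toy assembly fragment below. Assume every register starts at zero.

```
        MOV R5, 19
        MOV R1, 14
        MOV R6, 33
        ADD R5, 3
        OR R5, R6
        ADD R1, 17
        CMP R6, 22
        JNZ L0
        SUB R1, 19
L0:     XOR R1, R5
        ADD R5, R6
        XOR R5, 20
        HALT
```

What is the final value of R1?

MOV R5, 19 → R5=19
MOV R1, 14 → R1=14
MOV R6, 33 → R6=33
ADD R5, 3 → R5=19+3=22
OR R5, R6 → R5=22|33=55
ADD R1, 17 → R1=14+17=31
CMP R6, 22  (cmp 33,22)
JNZ L0: taken
XOR R1, R5 → R1=31^55=40
ADD R5, R6 → R5=55+33=88
XOR R5, 20 → R5=88^20=76
halt.

40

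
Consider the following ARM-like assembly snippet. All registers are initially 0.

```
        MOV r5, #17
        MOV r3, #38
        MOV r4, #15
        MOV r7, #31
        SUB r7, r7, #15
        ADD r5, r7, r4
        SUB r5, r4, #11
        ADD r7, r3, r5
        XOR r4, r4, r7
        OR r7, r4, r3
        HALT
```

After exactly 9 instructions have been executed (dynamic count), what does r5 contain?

r5=17
r3=38
r4=15
r7=31
r7=31-15=16
r5=16+15=31
r5=15-11=4
r7=38+4=42
r4=15^42=37
After step 9: r5 = 4.

4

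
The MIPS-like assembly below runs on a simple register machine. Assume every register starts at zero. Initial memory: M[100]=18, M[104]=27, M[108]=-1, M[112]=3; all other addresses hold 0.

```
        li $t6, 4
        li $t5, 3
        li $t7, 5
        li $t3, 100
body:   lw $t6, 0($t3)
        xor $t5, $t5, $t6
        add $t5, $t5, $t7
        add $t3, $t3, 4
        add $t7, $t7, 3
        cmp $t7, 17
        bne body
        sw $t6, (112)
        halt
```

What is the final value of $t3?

116

li $t6, 4 → $t6=4
li $t5, 3 → $t5=3
li $t7, 5 → $t7=5
li $t3, 100 → $t3=100
lw $t6, 0($t3) → $t6=M[100]=18
xor $t5, $t5, $t6 → $t5=3^18=17
add $t5, $t5, $t7 → $t5=17+5=22
add $t3, $t3, 4 → $t3=100+4=104
add $t7, $t7, 3 → $t7=5+3=8
cmp $t7, 17  (cmp 8,17)
bne body: taken
lw $t6, 0($t3) → $t6=M[104]=27
xor $t5, $t5, $t6 → $t5=22^27=13
add $t5, $t5, $t7 → $t5=13+8=21
add $t3, $t3, 4 → $t3=104+4=108
add $t7, $t7, 3 → $t7=8+3=11
cmp $t7, 17  (cmp 11,17)
bne body: taken
lw $t6, 0($t3) → $t6=M[108]=-1
xor $t5, $t5, $t6 → $t5=21^(-1)=-22
add $t5, $t5, $t7 → $t5=(-22)+11=-11
add $t3, $t3, 4 → $t3=108+4=112
add $t7, $t7, 3 → $t7=11+3=14
cmp $t7, 17  (cmp 14,17)
bne body: taken
lw $t6, 0($t3) → $t6=M[112]=3
xor $t5, $t5, $t6 → $t5=(-11)^3=-10
add $t5, $t5, $t7 → $t5=(-10)+14=4
add $t3, $t3, 4 → $t3=112+4=116
add $t7, $t7, 3 → $t7=14+3=17
cmp $t7, 17  (cmp 17,17)
bne body: not taken
sw $t6, (112) → M[112]=3
halt.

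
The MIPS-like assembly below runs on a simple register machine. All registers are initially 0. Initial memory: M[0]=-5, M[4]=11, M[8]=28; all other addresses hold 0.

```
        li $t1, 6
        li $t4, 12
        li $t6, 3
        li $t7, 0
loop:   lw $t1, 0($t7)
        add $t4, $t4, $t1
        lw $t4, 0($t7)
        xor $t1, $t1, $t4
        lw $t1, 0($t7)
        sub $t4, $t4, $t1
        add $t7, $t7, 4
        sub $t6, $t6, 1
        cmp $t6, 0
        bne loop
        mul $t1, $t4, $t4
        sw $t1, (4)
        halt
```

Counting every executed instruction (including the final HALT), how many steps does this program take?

37

after li $t1, 6: $t1=6
after li $t4, 12: $t4=12
after li $t6, 3: $t6=3
after li $t7, 0: $t7=0
after lw $t1, 0($t7): $t1=M[0]=-5
after add $t4, $t4, $t1: $t4=12+(-5)=7
after lw $t4, 0($t7): $t4=M[0]=-5
after xor $t1, $t1, $t4: $t1=(-5)^(-5)=0
after lw $t1, 0($t7): $t1=M[0]=-5
after sub $t4, $t4, $t1: $t4=(-5)-(-5)=0
after add $t7, $t7, 4: $t7=0+4=4
after sub $t6, $t6, 1: $t6=3-1=2
cmp $t6, 0  (cmp 2,0)
bne loop: taken
after lw $t1, 0($t7): $t1=M[4]=11
after add $t4, $t4, $t1: $t4=0+11=11
after lw $t4, 0($t7): $t4=M[4]=11
after xor $t1, $t1, $t4: $t1=11^11=0
after lw $t1, 0($t7): $t1=M[4]=11
after sub $t4, $t4, $t1: $t4=11-11=0
after add $t7, $t7, 4: $t7=4+4=8
after sub $t6, $t6, 1: $t6=2-1=1
cmp $t6, 0  (cmp 1,0)
bne loop: taken
after lw $t1, 0($t7): $t1=M[8]=28
after add $t4, $t4, $t1: $t4=0+28=28
after lw $t4, 0($t7): $t4=M[8]=28
after xor $t1, $t1, $t4: $t1=28^28=0
after lw $t1, 0($t7): $t1=M[8]=28
after sub $t4, $t4, $t1: $t4=28-28=0
after add $t7, $t7, 4: $t7=8+4=12
after sub $t6, $t6, 1: $t6=1-1=0
cmp $t6, 0  (cmp 0,0)
bne loop: not taken
after mul $t1, $t4, $t4: $t1=0*0=0
sw $t1, (4) → M[4]=0
halt.
Total executed instructions: 37.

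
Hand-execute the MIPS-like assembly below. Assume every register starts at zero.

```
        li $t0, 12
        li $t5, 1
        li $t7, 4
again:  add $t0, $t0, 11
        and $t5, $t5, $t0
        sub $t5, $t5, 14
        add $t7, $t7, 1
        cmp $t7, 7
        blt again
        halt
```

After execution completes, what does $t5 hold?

-10

$t0=12
$t5=1
$t7=4
$t0=12+11=23
$t5=1&23=1
$t5=1-14=-13
$t7=4+1=5
cmp $t7, 7  (cmp 5,7)
blt again: taken
$t0=23+11=34
$t5=(-13)&34=34
$t5=34-14=20
$t7=5+1=6
cmp $t7, 7  (cmp 6,7)
blt again: taken
$t0=34+11=45
$t5=20&45=4
$t5=4-14=-10
$t7=6+1=7
cmp $t7, 7  (cmp 7,7)
blt again: not taken
halt.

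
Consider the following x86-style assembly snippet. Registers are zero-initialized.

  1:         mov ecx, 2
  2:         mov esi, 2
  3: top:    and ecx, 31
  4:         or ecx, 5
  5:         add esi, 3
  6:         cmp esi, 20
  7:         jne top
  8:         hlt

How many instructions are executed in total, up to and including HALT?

33

after mov ecx, 2: ecx=2
after mov esi, 2: esi=2
after and ecx, 31: ecx=2&31=2
after or ecx, 5: ecx=2|5=7
after add esi, 3: esi=2+3=5
cmp esi, 20  (cmp 5,20)
jne top: taken
after and ecx, 31: ecx=7&31=7
after or ecx, 5: ecx=7|5=7
after add esi, 3: esi=5+3=8
cmp esi, 20  (cmp 8,20)
jne top: taken
after and ecx, 31: ecx=7&31=7
after or ecx, 5: ecx=7|5=7
after add esi, 3: esi=8+3=11
cmp esi, 20  (cmp 11,20)
jne top: taken
after and ecx, 31: ecx=7&31=7
after or ecx, 5: ecx=7|5=7
after add esi, 3: esi=11+3=14
cmp esi, 20  (cmp 14,20)
jne top: taken
after and ecx, 31: ecx=7&31=7
after or ecx, 5: ecx=7|5=7
after add esi, 3: esi=14+3=17
cmp esi, 20  (cmp 17,20)
jne top: taken
after and ecx, 31: ecx=7&31=7
after or ecx, 5: ecx=7|5=7
after add esi, 3: esi=17+3=20
cmp esi, 20  (cmp 20,20)
jne top: not taken
halt.
Total executed instructions: 33.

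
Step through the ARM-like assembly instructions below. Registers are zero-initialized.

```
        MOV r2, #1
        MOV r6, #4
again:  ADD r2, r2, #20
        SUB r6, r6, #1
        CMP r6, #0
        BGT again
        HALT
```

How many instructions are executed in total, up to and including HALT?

19

MOV r2, #1 → r2=1
MOV r6, #4 → r6=4
ADD r2, r2, #20 → r2=1+20=21
SUB r6, r6, #1 → r6=4-1=3
CMP r6, #0  (cmp 3,0)
BGT again: taken
ADD r2, r2, #20 → r2=21+20=41
SUB r6, r6, #1 → r6=3-1=2
CMP r6, #0  (cmp 2,0)
BGT again: taken
ADD r2, r2, #20 → r2=41+20=61
SUB r6, r6, #1 → r6=2-1=1
CMP r6, #0  (cmp 1,0)
BGT again: taken
ADD r2, r2, #20 → r2=61+20=81
SUB r6, r6, #1 → r6=1-1=0
CMP r6, #0  (cmp 0,0)
BGT again: not taken
halt.
Total executed instructions: 19.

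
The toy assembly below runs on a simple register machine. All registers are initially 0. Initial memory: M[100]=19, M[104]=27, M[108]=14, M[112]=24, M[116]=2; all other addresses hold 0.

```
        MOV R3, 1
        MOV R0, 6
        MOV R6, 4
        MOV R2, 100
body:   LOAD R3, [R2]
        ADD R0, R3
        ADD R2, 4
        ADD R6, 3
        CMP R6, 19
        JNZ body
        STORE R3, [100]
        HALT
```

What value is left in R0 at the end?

after MOV R3, 1: R3=1
after MOV R0, 6: R0=6
after MOV R6, 4: R6=4
after MOV R2, 100: R2=100
after LOAD R3, [R2]: R3=M[100]=19
after ADD R0, R3: R0=6+19=25
after ADD R2, 4: R2=100+4=104
after ADD R6, 3: R6=4+3=7
CMP R6, 19  (cmp 7,19)
JNZ body: taken
after LOAD R3, [R2]: R3=M[104]=27
after ADD R0, R3: R0=25+27=52
after ADD R2, 4: R2=104+4=108
after ADD R6, 3: R6=7+3=10
CMP R6, 19  (cmp 10,19)
JNZ body: taken
after LOAD R3, [R2]: R3=M[108]=14
after ADD R0, R3: R0=52+14=66
after ADD R2, 4: R2=108+4=112
after ADD R6, 3: R6=10+3=13
CMP R6, 19  (cmp 13,19)
JNZ body: taken
after LOAD R3, [R2]: R3=M[112]=24
after ADD R0, R3: R0=66+24=90
after ADD R2, 4: R2=112+4=116
after ADD R6, 3: R6=13+3=16
CMP R6, 19  (cmp 16,19)
JNZ body: taken
after LOAD R3, [R2]: R3=M[116]=2
after ADD R0, R3: R0=90+2=92
after ADD R2, 4: R2=116+4=120
after ADD R6, 3: R6=16+3=19
CMP R6, 19  (cmp 19,19)
JNZ body: not taken
STORE R3, [100] → M[100]=2
halt.

92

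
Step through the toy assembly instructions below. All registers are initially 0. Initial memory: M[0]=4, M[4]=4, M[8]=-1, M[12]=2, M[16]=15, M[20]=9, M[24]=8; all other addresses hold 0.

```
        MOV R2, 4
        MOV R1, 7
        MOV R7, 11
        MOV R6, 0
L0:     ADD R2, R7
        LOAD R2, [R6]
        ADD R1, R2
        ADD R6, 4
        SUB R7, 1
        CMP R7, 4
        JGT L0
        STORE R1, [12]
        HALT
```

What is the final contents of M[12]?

48

R2=4
R1=7
R7=11
R6=0
R2=4+11=15
R2=M[0]=4
R1=7+4=11
R6=0+4=4
R7=11-1=10
CMP R7, 4  (cmp 10,4)
JGT L0: taken
R2=4+10=14
R2=M[4]=4
R1=11+4=15
R6=4+4=8
R7=10-1=9
CMP R7, 4  (cmp 9,4)
JGT L0: taken
R2=4+9=13
R2=M[8]=-1
R1=15+(-1)=14
R6=8+4=12
R7=9-1=8
CMP R7, 4  (cmp 8,4)
JGT L0: taken
R2=(-1)+8=7
R2=M[12]=2
R1=14+2=16
R6=12+4=16
R7=8-1=7
CMP R7, 4  (cmp 7,4)
JGT L0: taken
R2=2+7=9
R2=M[16]=15
R1=16+15=31
R6=16+4=20
R7=7-1=6
CMP R7, 4  (cmp 6,4)
JGT L0: taken
R2=15+6=21
R2=M[20]=9
R1=31+9=40
R6=20+4=24
R7=6-1=5
CMP R7, 4  (cmp 5,4)
JGT L0: taken
R2=9+5=14
R2=M[24]=8
R1=40+8=48
R6=24+4=28
R7=5-1=4
CMP R7, 4  (cmp 4,4)
JGT L0: not taken
STORE R1, [12] → M[12]=48
halt.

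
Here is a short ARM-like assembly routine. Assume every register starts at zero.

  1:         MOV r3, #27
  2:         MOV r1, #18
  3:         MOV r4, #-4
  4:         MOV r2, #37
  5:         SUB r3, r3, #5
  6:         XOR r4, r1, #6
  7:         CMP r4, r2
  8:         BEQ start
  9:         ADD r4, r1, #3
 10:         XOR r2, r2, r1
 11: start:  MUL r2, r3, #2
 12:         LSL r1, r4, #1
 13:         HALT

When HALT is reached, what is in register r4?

MOV r3, #27 → r3=27
MOV r1, #18 → r1=18
MOV r4, #-4 → r4=-4
MOV r2, #37 → r2=37
SUB r3, r3, #5 → r3=27-5=22
XOR r4, r1, #6 → r4=18^6=20
CMP r4, r2  (cmp 20,37)
BEQ start: not taken
ADD r4, r1, #3 → r4=18+3=21
XOR r2, r2, r1 → r2=37^18=55
MUL r2, r3, #2 → r2=22*2=44
LSL r1, r4, #1 → r1=21<<1=42
halt.

21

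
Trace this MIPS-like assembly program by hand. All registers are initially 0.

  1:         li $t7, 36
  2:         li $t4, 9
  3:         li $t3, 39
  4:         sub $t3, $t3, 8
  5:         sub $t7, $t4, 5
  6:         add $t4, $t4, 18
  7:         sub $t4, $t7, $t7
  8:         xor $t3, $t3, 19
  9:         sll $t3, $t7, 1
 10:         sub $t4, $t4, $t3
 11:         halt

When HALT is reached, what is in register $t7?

4

after li $t7, 36: $t7=36
after li $t4, 9: $t4=9
after li $t3, 39: $t3=39
after sub $t3, $t3, 8: $t3=39-8=31
after sub $t7, $t4, 5: $t7=9-5=4
after add $t4, $t4, 18: $t4=9+18=27
after sub $t4, $t7, $t7: $t4=4-4=0
after xor $t3, $t3, 19: $t3=31^19=12
after sll $t3, $t7, 1: $t3=4<<1=8
after sub $t4, $t4, $t3: $t4=0-8=-8
halt.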